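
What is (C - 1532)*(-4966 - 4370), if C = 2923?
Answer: -12986376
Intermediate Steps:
(C - 1532)*(-4966 - 4370) = (2923 - 1532)*(-4966 - 4370) = 1391*(-9336) = -12986376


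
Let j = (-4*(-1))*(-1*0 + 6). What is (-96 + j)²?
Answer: 5184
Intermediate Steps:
j = 24 (j = 4*(0 + 6) = 4*6 = 24)
(-96 + j)² = (-96 + 24)² = (-72)² = 5184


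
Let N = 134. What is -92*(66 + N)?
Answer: -18400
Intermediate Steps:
-92*(66 + N) = -92*(66 + 134) = -92*200 = -18400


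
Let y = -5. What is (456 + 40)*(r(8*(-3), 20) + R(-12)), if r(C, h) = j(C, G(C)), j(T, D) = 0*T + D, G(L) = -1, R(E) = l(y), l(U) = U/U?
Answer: 0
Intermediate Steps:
l(U) = 1
R(E) = 1
j(T, D) = D (j(T, D) = 0 + D = D)
r(C, h) = -1
(456 + 40)*(r(8*(-3), 20) + R(-12)) = (456 + 40)*(-1 + 1) = 496*0 = 0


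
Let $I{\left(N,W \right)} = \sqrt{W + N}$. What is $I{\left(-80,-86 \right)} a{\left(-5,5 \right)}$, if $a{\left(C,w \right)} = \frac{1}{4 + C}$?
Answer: $- i \sqrt{166} \approx - 12.884 i$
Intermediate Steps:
$I{\left(N,W \right)} = \sqrt{N + W}$
$I{\left(-80,-86 \right)} a{\left(-5,5 \right)} = \frac{\sqrt{-80 - 86}}{4 - 5} = \frac{\sqrt{-166}}{-1} = i \sqrt{166} \left(-1\right) = - i \sqrt{166}$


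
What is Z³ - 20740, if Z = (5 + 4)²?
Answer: 510701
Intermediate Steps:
Z = 81 (Z = 9² = 81)
Z³ - 20740 = 81³ - 20740 = 531441 - 20740 = 510701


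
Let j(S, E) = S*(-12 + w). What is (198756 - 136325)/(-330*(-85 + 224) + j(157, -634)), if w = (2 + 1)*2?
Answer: -62431/46812 ≈ -1.3337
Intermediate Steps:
w = 6 (w = 3*2 = 6)
j(S, E) = -6*S (j(S, E) = S*(-12 + 6) = S*(-6) = -6*S)
(198756 - 136325)/(-330*(-85 + 224) + j(157, -634)) = (198756 - 136325)/(-330*(-85 + 224) - 6*157) = 62431/(-330*139 - 942) = 62431/(-45870 - 942) = 62431/(-46812) = 62431*(-1/46812) = -62431/46812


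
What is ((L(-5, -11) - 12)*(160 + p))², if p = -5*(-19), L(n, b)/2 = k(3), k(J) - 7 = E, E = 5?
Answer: 9363600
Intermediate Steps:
k(J) = 12 (k(J) = 7 + 5 = 12)
L(n, b) = 24 (L(n, b) = 2*12 = 24)
p = 95
((L(-5, -11) - 12)*(160 + p))² = ((24 - 12)*(160 + 95))² = (12*255)² = 3060² = 9363600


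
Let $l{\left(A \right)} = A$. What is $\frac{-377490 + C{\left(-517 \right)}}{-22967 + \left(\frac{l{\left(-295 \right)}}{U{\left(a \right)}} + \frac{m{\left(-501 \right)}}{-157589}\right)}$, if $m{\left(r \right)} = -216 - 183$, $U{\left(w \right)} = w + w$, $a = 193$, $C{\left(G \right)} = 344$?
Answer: $\frac{22941547543684}{1397114108059} \approx 16.421$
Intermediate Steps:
$U{\left(w \right)} = 2 w$
$m{\left(r \right)} = -399$ ($m{\left(r \right)} = -216 - 183 = -399$)
$\frac{-377490 + C{\left(-517 \right)}}{-22967 + \left(\frac{l{\left(-295 \right)}}{U{\left(a \right)}} + \frac{m{\left(-501 \right)}}{-157589}\right)} = \frac{-377490 + 344}{-22967 - \left(- \frac{399}{157589} + \frac{295}{386}\right)} = - \frac{377146}{-22967 - \left(- \frac{399}{157589} + \frac{295}{386}\right)} = - \frac{377146}{-22967 + \left(\left(-295\right) \frac{1}{386} + \frac{399}{157589}\right)} = - \frac{377146}{-22967 + \left(- \frac{295}{386} + \frac{399}{157589}\right)} = - \frac{377146}{-22967 - \frac{46334741}{60829354}} = - \frac{377146}{- \frac{1397114108059}{60829354}} = \left(-377146\right) \left(- \frac{60829354}{1397114108059}\right) = \frac{22941547543684}{1397114108059}$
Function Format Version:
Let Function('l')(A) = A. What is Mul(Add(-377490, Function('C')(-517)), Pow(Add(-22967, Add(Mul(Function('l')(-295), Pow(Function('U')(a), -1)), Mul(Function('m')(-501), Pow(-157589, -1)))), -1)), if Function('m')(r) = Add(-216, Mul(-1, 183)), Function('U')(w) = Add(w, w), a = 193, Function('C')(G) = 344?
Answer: Rational(22941547543684, 1397114108059) ≈ 16.421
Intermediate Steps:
Function('U')(w) = Mul(2, w)
Function('m')(r) = -399 (Function('m')(r) = Add(-216, -183) = -399)
Mul(Add(-377490, Function('C')(-517)), Pow(Add(-22967, Add(Mul(Function('l')(-295), Pow(Function('U')(a), -1)), Mul(Function('m')(-501), Pow(-157589, -1)))), -1)) = Mul(Add(-377490, 344), Pow(Add(-22967, Add(Mul(-295, Pow(Mul(2, 193), -1)), Mul(-399, Pow(-157589, -1)))), -1)) = Mul(-377146, Pow(Add(-22967, Add(Mul(-295, Pow(386, -1)), Mul(-399, Rational(-1, 157589)))), -1)) = Mul(-377146, Pow(Add(-22967, Add(Mul(-295, Rational(1, 386)), Rational(399, 157589))), -1)) = Mul(-377146, Pow(Add(-22967, Add(Rational(-295, 386), Rational(399, 157589))), -1)) = Mul(-377146, Pow(Add(-22967, Rational(-46334741, 60829354)), -1)) = Mul(-377146, Pow(Rational(-1397114108059, 60829354), -1)) = Mul(-377146, Rational(-60829354, 1397114108059)) = Rational(22941547543684, 1397114108059)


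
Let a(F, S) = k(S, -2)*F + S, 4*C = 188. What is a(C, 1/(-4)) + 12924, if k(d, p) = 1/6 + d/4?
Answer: 620575/48 ≈ 12929.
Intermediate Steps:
k(d, p) = ⅙ + d/4 (k(d, p) = 1*(⅙) + d*(¼) = ⅙ + d/4)
C = 47 (C = (¼)*188 = 47)
a(F, S) = S + F*(⅙ + S/4) (a(F, S) = (⅙ + S/4)*F + S = F*(⅙ + S/4) + S = S + F*(⅙ + S/4))
a(C, 1/(-4)) + 12924 = (1/(-4) + (⅙)*47 + (¼)*47/(-4)) + 12924 = (-¼ + 47/6 + (¼)*47*(-¼)) + 12924 = (-¼ + 47/6 - 47/16) + 12924 = 223/48 + 12924 = 620575/48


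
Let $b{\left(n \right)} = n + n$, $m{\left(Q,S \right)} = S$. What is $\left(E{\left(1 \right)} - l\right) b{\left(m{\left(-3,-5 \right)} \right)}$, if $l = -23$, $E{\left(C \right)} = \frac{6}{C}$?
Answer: $-290$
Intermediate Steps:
$b{\left(n \right)} = 2 n$
$\left(E{\left(1 \right)} - l\right) b{\left(m{\left(-3,-5 \right)} \right)} = \left(\frac{6}{1} - -23\right) 2 \left(-5\right) = \left(6 \cdot 1 + 23\right) \left(-10\right) = \left(6 + 23\right) \left(-10\right) = 29 \left(-10\right) = -290$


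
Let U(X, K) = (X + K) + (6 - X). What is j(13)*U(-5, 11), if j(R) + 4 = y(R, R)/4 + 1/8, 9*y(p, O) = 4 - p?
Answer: -561/8 ≈ -70.125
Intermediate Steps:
y(p, O) = 4/9 - p/9 (y(p, O) = (4 - p)/9 = 4/9 - p/9)
U(X, K) = 6 + K (U(X, K) = (K + X) + (6 - X) = 6 + K)
j(R) = -271/72 - R/36 (j(R) = -4 + ((4/9 - R/9)/4 + 1/8) = -4 + ((4/9 - R/9)*(¼) + 1*(⅛)) = -4 + ((⅑ - R/36) + ⅛) = -4 + (17/72 - R/36) = -271/72 - R/36)
j(13)*U(-5, 11) = (-271/72 - 1/36*13)*(6 + 11) = (-271/72 - 13/36)*17 = -33/8*17 = -561/8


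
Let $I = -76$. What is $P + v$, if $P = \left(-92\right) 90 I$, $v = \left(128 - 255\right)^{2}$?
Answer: $645409$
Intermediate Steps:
$v = 16129$ ($v = \left(-127\right)^{2} = 16129$)
$P = 629280$ ($P = \left(-92\right) 90 \left(-76\right) = \left(-8280\right) \left(-76\right) = 629280$)
$P + v = 629280 + 16129 = 645409$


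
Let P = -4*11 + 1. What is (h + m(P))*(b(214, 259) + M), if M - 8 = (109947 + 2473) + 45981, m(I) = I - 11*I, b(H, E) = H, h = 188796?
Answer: 30015595798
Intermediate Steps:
P = -43 (P = -44 + 1 = -43)
m(I) = -10*I
M = 158409 (M = 8 + ((109947 + 2473) + 45981) = 8 + (112420 + 45981) = 8 + 158401 = 158409)
(h + m(P))*(b(214, 259) + M) = (188796 - 10*(-43))*(214 + 158409) = (188796 + 430)*158623 = 189226*158623 = 30015595798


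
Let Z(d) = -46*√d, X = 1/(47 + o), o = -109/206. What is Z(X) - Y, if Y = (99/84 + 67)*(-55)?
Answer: 104995/28 - 46*√1972038/9573 ≈ 3743.1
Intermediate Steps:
Y = -104995/28 (Y = (99*(1/84) + 67)*(-55) = (33/28 + 67)*(-55) = (1909/28)*(-55) = -104995/28 ≈ -3749.8)
o = -109/206 (o = -109*1/206 = -109/206 ≈ -0.52913)
X = 206/9573 (X = 1/(47 - 109/206) = 1/(9573/206) = 206/9573 ≈ 0.021519)
Z(X) - Y = -46*√1972038/9573 - 1*(-104995/28) = -46*√1972038/9573 + 104995/28 = 104995/28 - 46*√1972038/9573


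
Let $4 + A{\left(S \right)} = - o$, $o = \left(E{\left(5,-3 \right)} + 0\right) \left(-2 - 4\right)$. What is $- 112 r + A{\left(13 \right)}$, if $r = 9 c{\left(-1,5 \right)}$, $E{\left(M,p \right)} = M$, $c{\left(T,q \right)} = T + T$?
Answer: $2042$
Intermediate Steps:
$c{\left(T,q \right)} = 2 T$
$r = -18$ ($r = 9 \cdot 2 \left(-1\right) = 9 \left(-2\right) = -18$)
$o = -30$ ($o = \left(5 + 0\right) \left(-2 - 4\right) = 5 \left(-6\right) = -30$)
$A{\left(S \right)} = 26$ ($A{\left(S \right)} = -4 - -30 = -4 + 30 = 26$)
$- 112 r + A{\left(13 \right)} = \left(-112\right) \left(-18\right) + 26 = 2016 + 26 = 2042$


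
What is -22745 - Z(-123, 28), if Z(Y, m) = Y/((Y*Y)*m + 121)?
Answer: -9637806962/423733 ≈ -22745.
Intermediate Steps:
Z(Y, m) = Y/(121 + m*Y²) (Z(Y, m) = Y/(Y²*m + 121) = Y/(m*Y² + 121) = Y/(121 + m*Y²))
-22745 - Z(-123, 28) = -22745 - (-123)/(121 + 28*(-123)²) = -22745 - (-123)/(121 + 28*15129) = -22745 - (-123)/(121 + 423612) = -22745 - (-123)/423733 = -22745 - 1*(-123/423733) = -22745 + 123/423733 = -9637806962/423733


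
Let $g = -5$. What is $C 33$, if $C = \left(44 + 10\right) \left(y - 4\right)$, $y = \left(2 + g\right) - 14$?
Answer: $-37422$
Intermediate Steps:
$y = -17$ ($y = \left(2 - 5\right) - 14 = -3 - 14 = -17$)
$C = -1134$ ($C = \left(44 + 10\right) \left(-17 - 4\right) = 54 \left(-21\right) = -1134$)
$C 33 = \left(-1134\right) 33 = -37422$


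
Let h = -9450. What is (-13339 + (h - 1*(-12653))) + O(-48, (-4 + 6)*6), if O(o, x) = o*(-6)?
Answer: -9848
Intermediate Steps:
O(o, x) = -6*o
(-13339 + (h - 1*(-12653))) + O(-48, (-4 + 6)*6) = (-13339 + (-9450 - 1*(-12653))) - 6*(-48) = (-13339 + (-9450 + 12653)) + 288 = (-13339 + 3203) + 288 = -10136 + 288 = -9848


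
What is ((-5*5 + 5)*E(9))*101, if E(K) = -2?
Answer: 4040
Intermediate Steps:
((-5*5 + 5)*E(9))*101 = ((-5*5 + 5)*(-2))*101 = ((-25 + 5)*(-2))*101 = -20*(-2)*101 = 40*101 = 4040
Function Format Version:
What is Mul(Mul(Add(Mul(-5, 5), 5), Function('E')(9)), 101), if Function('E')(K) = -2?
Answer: 4040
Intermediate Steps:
Mul(Mul(Add(Mul(-5, 5), 5), Function('E')(9)), 101) = Mul(Mul(Add(Mul(-5, 5), 5), -2), 101) = Mul(Mul(Add(-25, 5), -2), 101) = Mul(Mul(-20, -2), 101) = Mul(40, 101) = 4040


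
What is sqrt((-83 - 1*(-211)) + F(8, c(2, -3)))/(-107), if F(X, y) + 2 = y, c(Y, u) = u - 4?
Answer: -sqrt(119)/107 ≈ -0.10195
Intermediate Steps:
c(Y, u) = -4 + u
F(X, y) = -2 + y
sqrt((-83 - 1*(-211)) + F(8, c(2, -3)))/(-107) = sqrt((-83 - 1*(-211)) + (-2 + (-4 - 3)))/(-107) = sqrt((-83 + 211) + (-2 - 7))*(-1/107) = sqrt(128 - 9)*(-1/107) = sqrt(119)*(-1/107) = -sqrt(119)/107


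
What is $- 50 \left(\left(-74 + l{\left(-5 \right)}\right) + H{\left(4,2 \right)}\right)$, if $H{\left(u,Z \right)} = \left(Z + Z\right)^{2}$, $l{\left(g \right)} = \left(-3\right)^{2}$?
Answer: $2450$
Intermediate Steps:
$l{\left(g \right)} = 9$
$H{\left(u,Z \right)} = 4 Z^{2}$ ($H{\left(u,Z \right)} = \left(2 Z\right)^{2} = 4 Z^{2}$)
$- 50 \left(\left(-74 + l{\left(-5 \right)}\right) + H{\left(4,2 \right)}\right) = - 50 \left(\left(-74 + 9\right) + 4 \cdot 2^{2}\right) = - 50 \left(-65 + 4 \cdot 4\right) = - 50 \left(-65 + 16\right) = \left(-50\right) \left(-49\right) = 2450$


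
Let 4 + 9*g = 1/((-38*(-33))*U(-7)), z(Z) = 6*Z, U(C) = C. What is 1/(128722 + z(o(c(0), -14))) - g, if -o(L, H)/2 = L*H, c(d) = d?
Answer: 102724877/231120351 ≈ 0.44446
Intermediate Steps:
o(L, H) = -2*H*L (o(L, H) = -2*L*H = -2*H*L)
g = -35113/79002 (g = -4/9 + 1/(9*((-38*(-33)*(-7)))) = -4/9 + 1/(9*((1254*(-7)))) = -4/9 + (1/9)/(-8778) = -4/9 + (1/9)*(-1/8778) = -4/9 - 1/79002 = -35113/79002 ≈ -0.44446)
1/(128722 + z(o(c(0), -14))) - g = 1/(128722 + 6*(-2*(-14)*0)) - 1*(-35113/79002) = 1/(128722 + 6*0) + 35113/79002 = 1/(128722 + 0) + 35113/79002 = 1/128722 + 35113/79002 = 102724877/231120351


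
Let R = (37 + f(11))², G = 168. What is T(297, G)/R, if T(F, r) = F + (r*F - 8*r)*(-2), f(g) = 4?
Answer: -96807/1681 ≈ -57.589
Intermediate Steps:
R = 1681 (R = (37 + 4)² = 41² = 1681)
T(F, r) = F + 16*r - 2*F*r (T(F, r) = F + (F*r - 8*r)*(-2) = F + (-8*r + F*r)*(-2) = F + (16*r - 2*F*r) = F + 16*r - 2*F*r)
T(297, G)/R = (297 + 16*168 - 2*297*168)/1681 = (297 + 2688 - 99792)*(1/1681) = -96807*1/1681 = -96807/1681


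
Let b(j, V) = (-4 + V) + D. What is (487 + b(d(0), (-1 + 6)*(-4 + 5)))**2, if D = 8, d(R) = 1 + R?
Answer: 246016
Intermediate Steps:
b(j, V) = 4 + V (b(j, V) = (-4 + V) + 8 = 4 + V)
(487 + b(d(0), (-1 + 6)*(-4 + 5)))**2 = (487 + (4 + (-1 + 6)*(-4 + 5)))**2 = (487 + (4 + 5*1))**2 = (487 + (4 + 5))**2 = (487 + 9)**2 = 496**2 = 246016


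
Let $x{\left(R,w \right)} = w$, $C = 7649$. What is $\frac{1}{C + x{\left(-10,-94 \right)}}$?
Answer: $\frac{1}{7555} \approx 0.00013236$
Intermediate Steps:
$\frac{1}{C + x{\left(-10,-94 \right)}} = \frac{1}{7649 - 94} = \frac{1}{7555}$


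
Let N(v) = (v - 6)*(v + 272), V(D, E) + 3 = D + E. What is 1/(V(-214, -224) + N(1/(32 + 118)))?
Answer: -22500/46602599 ≈ -0.00048281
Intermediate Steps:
V(D, E) = -3 + D + E (V(D, E) = -3 + (D + E) = -3 + D + E)
N(v) = (-6 + v)*(272 + v)
1/(V(-214, -224) + N(1/(32 + 118))) = 1/((-3 - 214 - 224) + (-1632 + (1/(32 + 118))² + 266/(32 + 118))) = 1/(-441 + (-1632 + (1/150)² + 266/150)) = 1/(-441 + (-1632 + (1/150)² + 266*(1/150))) = 1/(-441 + (-1632 + 1/22500 + 133/75)) = 1/(-441 - 36680099/22500) = 1/(-46602599/22500) = -22500/46602599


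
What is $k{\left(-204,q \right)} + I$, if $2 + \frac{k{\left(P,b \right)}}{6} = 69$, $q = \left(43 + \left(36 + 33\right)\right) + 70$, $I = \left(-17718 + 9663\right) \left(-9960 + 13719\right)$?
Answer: $-30278343$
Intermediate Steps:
$I = -30278745$ ($I = \left(-8055\right) 3759 = -30278745$)
$q = 182$ ($q = \left(43 + 69\right) + 70 = 112 + 70 = 182$)
$k{\left(P,b \right)} = 402$ ($k{\left(P,b \right)} = -12 + 6 \cdot 69 = -12 + 414 = 402$)
$k{\left(-204,q \right)} + I = 402 - 30278745 = -30278343$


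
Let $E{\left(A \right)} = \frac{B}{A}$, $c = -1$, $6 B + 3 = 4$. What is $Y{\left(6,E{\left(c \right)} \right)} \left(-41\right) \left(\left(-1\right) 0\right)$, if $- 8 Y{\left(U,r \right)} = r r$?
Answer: $0$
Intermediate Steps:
$B = \frac{1}{6}$ ($B = - \frac{1}{2} + \frac{1}{6} \cdot 4 = - \frac{1}{2} + \frac{2}{3} = \frac{1}{6} \approx 0.16667$)
$E{\left(A \right)} = \frac{1}{6 A}$
$Y{\left(U,r \right)} = - \frac{r^{2}}{8}$ ($Y{\left(U,r \right)} = - \frac{r r}{8} = - \frac{r^{2}}{8}$)
$Y{\left(6,E{\left(c \right)} \right)} \left(-41\right) \left(\left(-1\right) 0\right) = - \frac{\left(\frac{1}{6 \left(-1\right)}\right)^{2}}{8} \left(-41\right) \left(\left(-1\right) 0\right) = - \frac{\left(\frac{1}{6} \left(-1\right)\right)^{2}}{8} \left(-41\right) 0 = - \frac{\left(- \frac{1}{6}\right)^{2}}{8} \left(-41\right) 0 = \left(- \frac{1}{8}\right) \frac{1}{36} \left(-41\right) 0 = \left(- \frac{1}{288}\right) \left(-41\right) 0 = \frac{41}{288} \cdot 0 = 0$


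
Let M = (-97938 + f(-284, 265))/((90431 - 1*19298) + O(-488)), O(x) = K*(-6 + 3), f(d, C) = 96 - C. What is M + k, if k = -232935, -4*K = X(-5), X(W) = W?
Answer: -66274359823/284517 ≈ -2.3294e+5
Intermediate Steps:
K = 5/4 (K = -¼*(-5) = 5/4 ≈ 1.2500)
O(x) = -15/4 (O(x) = 5*(-6 + 3)/4 = (5/4)*(-3) = -15/4)
M = -392428/284517 (M = (-97938 + (96 - 1*265))/((90431 - 1*19298) - 15/4) = (-97938 + (96 - 265))/((90431 - 19298) - 15/4) = (-97938 - 169)/(71133 - 15/4) = -98107/284517/4 = -98107*4/284517 = -392428/284517 ≈ -1.3793)
M + k = -392428/284517 - 232935 = -66274359823/284517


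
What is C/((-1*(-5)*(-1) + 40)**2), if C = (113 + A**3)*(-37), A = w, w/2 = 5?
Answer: -5883/175 ≈ -33.617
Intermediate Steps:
w = 10 (w = 2*5 = 10)
A = 10
C = -41181 (C = (113 + 10**3)*(-37) = (113 + 1000)*(-37) = 1113*(-37) = -41181)
C/((-1*(-5)*(-1) + 40)**2) = -41181/(-1*(-5)*(-1) + 40)**2 = -41181/(5*(-1) + 40)**2 = -41181/(-5 + 40)**2 = -41181/(35**2) = -41181/1225 = -41181*1/1225 = -5883/175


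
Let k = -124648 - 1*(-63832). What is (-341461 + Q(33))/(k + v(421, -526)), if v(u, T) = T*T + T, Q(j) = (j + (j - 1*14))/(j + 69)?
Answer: -17414485/10982034 ≈ -1.5857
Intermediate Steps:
k = -60816 (k = -124648 + 63832 = -60816)
Q(j) = (-14 + 2*j)/(69 + j) (Q(j) = (j + (j - 14))/(69 + j) = (j + (-14 + j))/(69 + j) = (-14 + 2*j)/(69 + j))
v(u, T) = T + T² (v(u, T) = T² + T = T + T²)
(-341461 + Q(33))/(k + v(421, -526)) = (-341461 + 2*(-7 + 33)/(69 + 33))/(-60816 - 526*(1 - 526)) = (-341461 + 2*26/102)/(-60816 - 526*(-525)) = (-341461 + 2*(1/102)*26)/(-60816 + 276150) = (-341461 + 26/51)/215334 = -17414485/51*1/215334 = -17414485/10982034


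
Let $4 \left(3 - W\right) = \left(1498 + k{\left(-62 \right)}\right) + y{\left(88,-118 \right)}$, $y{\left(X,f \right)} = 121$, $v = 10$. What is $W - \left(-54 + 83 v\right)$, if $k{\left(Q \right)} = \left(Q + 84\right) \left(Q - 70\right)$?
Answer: $- \frac{1807}{4} \approx -451.75$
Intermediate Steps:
$k{\left(Q \right)} = \left(-70 + Q\right) \left(84 + Q\right)$ ($k{\left(Q \right)} = \left(84 + Q\right) \left(-70 + Q\right) = \left(-70 + Q\right) \left(84 + Q\right)$)
$W = \frac{1297}{4}$ ($W = 3 - \frac{\left(1498 + \left(-5880 + \left(-62\right)^{2} + 14 \left(-62\right)\right)\right) + 121}{4} = 3 - \frac{\left(1498 - 2904\right) + 121}{4} = 3 - \frac{-1406 + 121}{4} = 3 - - \frac{1285}{4} = 3 + \frac{1285}{4} = \frac{1297}{4} \approx 324.25$)
$W - \left(-54 + 83 v\right) = \frac{1297}{4} + \left(\left(-83\right) 10 + 54\right) = \frac{1297}{4} + \left(-830 + 54\right) = \frac{1297}{4} - 776 = - \frac{1807}{4}$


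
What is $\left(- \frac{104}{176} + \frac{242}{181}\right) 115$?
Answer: $\frac{341665}{3982} \approx 85.802$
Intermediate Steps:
$\left(- \frac{104}{176} + \frac{242}{181}\right) 115 = \left(\left(-104\right) \frac{1}{176} + 242 \cdot \frac{1}{181}\right) 115 = \left(- \frac{13}{22} + \frac{242}{181}\right) 115 = \frac{2971}{3982} \cdot 115 = \frac{341665}{3982}$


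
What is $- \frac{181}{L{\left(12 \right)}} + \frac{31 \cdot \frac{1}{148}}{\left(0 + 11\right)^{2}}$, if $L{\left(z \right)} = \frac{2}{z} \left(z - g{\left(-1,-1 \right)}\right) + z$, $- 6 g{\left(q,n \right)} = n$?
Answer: $- \frac{116672935}{9007724} \approx -12.953$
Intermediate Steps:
$g{\left(q,n \right)} = - \frac{n}{6}$
$L{\left(z \right)} = z + \frac{2 \left(- \frac{1}{6} + z\right)}{z}$ ($L{\left(z \right)} = \frac{2}{z} \left(z - \left(- \frac{1}{6}\right) \left(-1\right)\right) + z = \frac{2}{z} \left(z - \frac{1}{6}\right) + z = \frac{2}{z} \left(- \frac{1}{6} + z\right) + z = \frac{2 \left(- \frac{1}{6} + z\right)}{z} + z = z + \frac{2 \left(- \frac{1}{6} + z\right)}{z}$)
$- \frac{181}{L{\left(12 \right)}} + \frac{31 \cdot \frac{1}{148}}{\left(0 + 11\right)^{2}} = - \frac{181}{2 + 12 - \frac{1}{3 \cdot 12}} + \frac{31 \cdot \frac{1}{148}}{\left(0 + 11\right)^{2}} = - \frac{181}{2 + 12 - \frac{1}{36}} + \frac{31 \cdot \frac{1}{148}}{11^{2}} = - \frac{181}{2 + 12 - \frac{1}{36}} + \frac{31}{148 \cdot 121} = - \frac{181}{\frac{503}{36}} + \frac{31}{148} \cdot \frac{1}{121} = \left(-181\right) \frac{36}{503} + \frac{31}{17908} = - \frac{6516}{503} + \frac{31}{17908} = - \frac{116672935}{9007724}$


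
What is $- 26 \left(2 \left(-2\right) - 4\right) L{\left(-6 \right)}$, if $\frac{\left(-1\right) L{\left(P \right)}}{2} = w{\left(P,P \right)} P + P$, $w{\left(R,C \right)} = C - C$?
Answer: $2496$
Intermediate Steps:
$w{\left(R,C \right)} = 0$
$L{\left(P \right)} = - 2 P$ ($L{\left(P \right)} = - 2 \left(0 P + P\right) = - 2 \left(0 + P\right) = - 2 P$)
$- 26 \left(2 \left(-2\right) - 4\right) L{\left(-6 \right)} = - 26 \left(2 \left(-2\right) - 4\right) \left(\left(-2\right) \left(-6\right)\right) = - 26 \left(-4 - 4\right) 12 = \left(-26\right) \left(-8\right) 12 = 208 \cdot 12 = 2496$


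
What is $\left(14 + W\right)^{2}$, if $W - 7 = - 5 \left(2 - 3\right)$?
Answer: $676$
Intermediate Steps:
$W = 12$ ($W = 7 - 5 \left(2 - 3\right) = 7 - -5 = 7 + 5 = 12$)
$\left(14 + W\right)^{2} = \left(14 + 12\right)^{2} = 26^{2} = 676$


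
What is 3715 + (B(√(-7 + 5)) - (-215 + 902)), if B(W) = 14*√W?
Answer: 3028 + 14*(-2)^(¼) ≈ 3039.8 + 11.773*I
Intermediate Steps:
3715 + (B(√(-7 + 5)) - (-215 + 902)) = 3715 + (14*√(√(-7 + 5)) - (-215 + 902)) = 3715 + (14*√(√(-2)) - 1*687) = 3715 + (14*√(I*√2) - 687) = 3715 + (14*(2^(¼)*√I) - 687) = 3715 + (14*2^(¼)*√I - 687) = 3715 + (-687 + 14*2^(¼)*√I) = 3028 + 14*2^(¼)*√I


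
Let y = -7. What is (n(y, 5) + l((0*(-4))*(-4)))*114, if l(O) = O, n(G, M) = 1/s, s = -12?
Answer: -19/2 ≈ -9.5000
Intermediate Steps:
n(G, M) = -1/12 (n(G, M) = 1/(-12) = -1/12)
(n(y, 5) + l((0*(-4))*(-4)))*114 = (-1/12 + (0*(-4))*(-4))*114 = (-1/12 + 0*(-4))*114 = (-1/12 + 0)*114 = -1/12*114 = -19/2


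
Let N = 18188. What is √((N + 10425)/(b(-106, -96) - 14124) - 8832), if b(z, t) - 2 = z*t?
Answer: I*√137635237010/3946 ≈ 94.017*I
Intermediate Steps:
b(z, t) = 2 + t*z (b(z, t) = 2 + z*t = 2 + t*z)
√((N + 10425)/(b(-106, -96) - 14124) - 8832) = √((18188 + 10425)/((2 - 96*(-106)) - 14124) - 8832) = √(28613/((2 + 10176) - 14124) - 8832) = √(28613/(10178 - 14124) - 8832) = √(28613/(-3946) - 8832) = √(28613*(-1/3946) - 8832) = √(-28613/3946 - 8832) = √(-34879685/3946) = I*√137635237010/3946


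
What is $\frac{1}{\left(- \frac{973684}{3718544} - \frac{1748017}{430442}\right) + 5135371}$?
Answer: $\frac{200077189556}{1027469732108308329} \approx 1.9473 \cdot 10^{-7}$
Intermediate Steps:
$\frac{1}{\left(- \frac{973684}{3718544} - \frac{1748017}{430442}\right) + 5135371} = \frac{1}{\left(\left(-973684\right) \frac{1}{3718544} - \frac{1748017}{430442}\right) + 5135371} = \frac{1}{\left(- \frac{243421}{929636} - \frac{1748017}{430442}\right) + 5135371} = \frac{1}{- \frac{864899076947}{200077189556} + 5135371} = \frac{1}{\frac{1027469732108308329}{200077189556}} = \frac{200077189556}{1027469732108308329}$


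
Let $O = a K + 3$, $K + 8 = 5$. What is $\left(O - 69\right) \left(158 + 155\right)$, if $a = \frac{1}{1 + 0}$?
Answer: $-21597$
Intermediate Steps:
$a = 1$ ($a = 1^{-1} = 1$)
$K = -3$ ($K = -8 + 5 = -3$)
$O = 0$ ($O = 1 \left(-3\right) + 3 = -3 + 3 = 0$)
$\left(O - 69\right) \left(158 + 155\right) = \left(0 - 69\right) \left(158 + 155\right) = \left(-69\right) 313 = -21597$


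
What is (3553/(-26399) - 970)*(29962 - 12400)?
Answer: -449773058646/26399 ≈ -1.7038e+7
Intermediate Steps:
(3553/(-26399) - 970)*(29962 - 12400) = (3553*(-1/26399) - 970)*17562 = (-3553/26399 - 970)*17562 = -25610583/26399*17562 = -449773058646/26399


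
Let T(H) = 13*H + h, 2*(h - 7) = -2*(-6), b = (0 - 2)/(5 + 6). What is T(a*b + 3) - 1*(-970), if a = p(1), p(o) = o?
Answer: 11216/11 ≈ 1019.6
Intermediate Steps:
a = 1
b = -2/11 ≈ -0.18182
h = 13 (h = 7 + (-2*(-6))/2 = 7 + (1/2)*12 = 7 + 6 = 13)
T(H) = 13 + 13*H (T(H) = 13*H + 13 = 13 + 13*H)
T(a*b + 3) - 1*(-970) = (13 + 13*(1*(-2/11) + 3)) - 1*(-970) = (13 + 13*(-2/11 + 3)) + 970 = (13 + 13*(31/11)) + 970 = (13 + 403/11) + 970 = 546/11 + 970 = 11216/11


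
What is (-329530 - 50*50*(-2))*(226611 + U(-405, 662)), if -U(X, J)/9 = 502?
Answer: -72075841290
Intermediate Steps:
U(X, J) = -4518 (U(X, J) = -9*502 = -4518)
(-329530 - 50*50*(-2))*(226611 + U(-405, 662)) = (-329530 - 50*50*(-2))*(226611 - 4518) = (-329530 - 2500*(-2))*222093 = (-329530 + 5000)*222093 = -324530*222093 = -72075841290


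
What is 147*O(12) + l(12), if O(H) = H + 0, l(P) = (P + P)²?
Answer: 2340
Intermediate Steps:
l(P) = 4*P² (l(P) = (2*P)² = 4*P²)
O(H) = H
147*O(12) + l(12) = 147*12 + 4*12² = 1764 + 4*144 = 1764 + 576 = 2340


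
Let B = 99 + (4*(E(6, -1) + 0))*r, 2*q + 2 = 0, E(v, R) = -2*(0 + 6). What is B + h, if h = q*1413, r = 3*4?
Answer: -1890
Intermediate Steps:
E(v, R) = -12 (E(v, R) = -2*6 = -12)
q = -1 (q = -1 + (½)*0 = -1 + 0 = -1)
r = 12
B = -477 (B = 99 + (4*(-12 + 0))*12 = 99 + (4*(-12))*12 = 99 - 48*12 = 99 - 576 = -477)
h = -1413 (h = -1*1413 = -1413)
B + h = -477 - 1413 = -1890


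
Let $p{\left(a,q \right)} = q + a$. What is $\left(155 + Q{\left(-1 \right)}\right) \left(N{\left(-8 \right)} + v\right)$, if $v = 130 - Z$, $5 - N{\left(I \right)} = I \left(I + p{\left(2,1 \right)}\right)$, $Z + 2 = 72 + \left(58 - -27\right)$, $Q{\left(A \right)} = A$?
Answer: $-9240$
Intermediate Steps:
$Z = 155$ ($Z = -2 + \left(72 + \left(58 - -27\right)\right) = -2 + \left(72 + \left(58 + 27\right)\right) = -2 + \left(72 + 85\right) = -2 + 157 = 155$)
$p{\left(a,q \right)} = a + q$
$N{\left(I \right)} = 5 - I \left(3 + I\right)$ ($N{\left(I \right)} = 5 - I \left(I + \left(2 + 1\right)\right) = 5 - I \left(I + 3\right) = 5 - I \left(3 + I\right)$)
$v = -25$ ($v = 130 - 155 = -25$)
$\left(155 + Q{\left(-1 \right)}\right) \left(N{\left(-8 \right)} + v\right) = \left(155 - 1\right) \left(\left(5 - \left(-8\right)^{2} - -24\right) - 25\right) = 154 \left(\left(5 - 64 + 24\right) - 25\right) = 154 \left(-35 - 25\right) = 154 \left(-60\right) = -9240$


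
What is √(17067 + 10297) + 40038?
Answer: 40038 + 2*√6841 ≈ 40203.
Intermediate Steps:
√(17067 + 10297) + 40038 = √27364 + 40038 = 2*√6841 + 40038 = 40038 + 2*√6841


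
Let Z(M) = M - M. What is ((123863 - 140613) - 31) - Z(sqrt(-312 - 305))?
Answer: -16781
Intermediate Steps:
Z(M) = 0
((123863 - 140613) - 31) - Z(sqrt(-312 - 305)) = ((123863 - 140613) - 31) - 1*0 = (-16750 - 31) + 0 = -16781 + 0 = -16781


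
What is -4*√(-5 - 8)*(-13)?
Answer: 52*I*√13 ≈ 187.49*I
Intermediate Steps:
-4*√(-5 - 8)*(-13) = -4*I*√13*(-13) = 52*I*√13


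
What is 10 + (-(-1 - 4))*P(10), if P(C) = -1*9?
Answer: -35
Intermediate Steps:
P(C) = -9
10 + (-(-1 - 4))*P(10) = 10 - (-1 - 4)*(-9) = 10 - 1*(-5)*(-9) = 10 + 5*(-9) = 10 - 45 = -35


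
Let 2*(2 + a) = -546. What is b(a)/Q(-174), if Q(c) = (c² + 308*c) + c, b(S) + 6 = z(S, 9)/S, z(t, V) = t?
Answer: 1/4698 ≈ 0.00021286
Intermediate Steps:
a = -275 (a = -2 + (½)*(-546) = -2 - 273 = -275)
b(S) = -5 (b(S) = -6 + S/S = -6 + 1 = -5)
Q(c) = c² + 309*c
b(a)/Q(-174) = -5*(-1/(174*(309 - 174))) = -5/((-174*135)) = -5/(-23490) = -5*(-1/23490) = 1/4698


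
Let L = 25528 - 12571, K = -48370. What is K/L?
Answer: -6910/1851 ≈ -3.7331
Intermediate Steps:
L = 12957
K/L = -48370/12957 = -48370*1/12957 = -6910/1851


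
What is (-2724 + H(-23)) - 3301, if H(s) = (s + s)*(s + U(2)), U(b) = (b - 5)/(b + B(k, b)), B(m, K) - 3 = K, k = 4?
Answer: -34631/7 ≈ -4947.3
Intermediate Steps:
B(m, K) = 3 + K
U(b) = (-5 + b)/(3 + 2*b) (U(b) = (b - 5)/(b + (3 + b)) = (-5 + b)/(3 + 2*b))
H(s) = 2*s*(-3/7 + s) (H(s) = (s + s)*(s + (-5 + 2)/(3 + 2*2)) = (2*s)*(s - 3/(3 + 4)) = (2*s)*(s - 3/7) = (2*s)*(-3/7 + s) = 2*s*(-3/7 + s))
(-2724 + H(-23)) - 3301 = (-2724 + (2/7)*(-23)*(-3 + 7*(-23))) - 3301 = (-2724 + (2/7)*(-23)*(-3 - 161)) - 3301 = (-2724 + (2/7)*(-23)*(-164)) - 3301 = (-2724 + 7544/7) - 3301 = -11524/7 - 3301 = -34631/7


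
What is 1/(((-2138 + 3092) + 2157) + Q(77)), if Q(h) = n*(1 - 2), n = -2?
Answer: 1/3113 ≈ 0.00032123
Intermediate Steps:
Q(h) = 2 (Q(h) = -2*(1 - 2) = -2*(-1) = 2)
1/(((-2138 + 3092) + 2157) + Q(77)) = 1/(((-2138 + 3092) + 2157) + 2) = 1/((954 + 2157) + 2) = 1/(3111 + 2) = 1/3113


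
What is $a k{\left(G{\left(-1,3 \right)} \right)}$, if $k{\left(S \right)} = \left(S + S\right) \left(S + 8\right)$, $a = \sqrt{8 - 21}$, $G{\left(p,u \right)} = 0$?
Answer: $0$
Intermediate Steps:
$a = i \sqrt{13}$ ($a = \sqrt{8 - 21} = \sqrt{-13} = i \sqrt{13} \approx 3.6056 i$)
$k{\left(S \right)} = 2 S \left(8 + S\right)$
$a k{\left(G{\left(-1,3 \right)} \right)} = i \sqrt{13} \cdot 2 \cdot 0 \left(8 + 0\right) = i \sqrt{13} \cdot 2 \cdot 0 \cdot 8 = i \sqrt{13} \cdot 0 = 0$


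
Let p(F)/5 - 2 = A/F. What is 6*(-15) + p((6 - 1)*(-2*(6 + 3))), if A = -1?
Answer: -1439/18 ≈ -79.944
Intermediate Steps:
p(F) = 10 - 5/F (p(F) = 10 + 5*(-1/F) = 10 - 5/F)
6*(-15) + p((6 - 1)*(-2*(6 + 3))) = 6*(-15) + (10 - 5*(-1/(2*(6 - 1)*(6 + 3)))) = -90 + (10 - 5/(5*(-2*9))) = -90 + (10 - 5/(5*(-18))) = -90 + (10 - 5/(-90)) = -90 + (10 - 5*(-1/90)) = -90 + (10 + 1/18) = -90 + 181/18 = -1439/18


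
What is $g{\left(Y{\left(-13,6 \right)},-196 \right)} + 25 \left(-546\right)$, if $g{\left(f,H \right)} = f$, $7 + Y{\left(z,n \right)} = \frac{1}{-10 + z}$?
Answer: $- \frac{314112}{23} \approx -13657.0$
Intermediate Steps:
$Y{\left(z,n \right)} = -7 + \frac{1}{-10 + z}$
$g{\left(Y{\left(-13,6 \right)},-196 \right)} + 25 \left(-546\right) = \frac{71 - -91}{-10 - 13} + 25 \left(-546\right) = \frac{71 + 91}{-23} - 13650 = \left(- \frac{1}{23}\right) 162 - 13650 = - \frac{162}{23} - 13650 = - \frac{314112}{23}$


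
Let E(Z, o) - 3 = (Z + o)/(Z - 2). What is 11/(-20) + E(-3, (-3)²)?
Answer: 5/4 ≈ 1.2500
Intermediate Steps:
E(Z, o) = 3 + (Z + o)/(-2 + Z) (E(Z, o) = 3 + (Z + o)/(Z - 2) = 3 + (Z + o)/(-2 + Z))
11/(-20) + E(-3, (-3)²) = 11/(-20) + (-6 + (-3)² + 4*(-3))/(-2 - 3) = 11*(-1/20) + (-6 + 9 - 12)/(-5) = -11/20 - ⅕*(-9) = -11/20 + 9/5 = 5/4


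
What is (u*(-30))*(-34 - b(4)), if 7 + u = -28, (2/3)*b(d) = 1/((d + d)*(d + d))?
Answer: -2286375/64 ≈ -35725.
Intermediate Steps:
b(d) = 3/(8*d²) (b(d) = 3/(2*(((d + d)*(d + d)))) = 3/(2*(((2*d)*(2*d)))) = 3/(2*((4*d²))) = 3*(1/(4*d²))/2 = 3/(8*d²))
u = -35 (u = -7 - 28 = -35)
(u*(-30))*(-34 - b(4)) = (-35*(-30))*(-34 - 3/(8*4²)) = 1050*(-34 - 3/(8*16)) = 1050*(-34 - 1*3/128) = 1050*(-34 - 3/128) = 1050*(-4355/128) = -2286375/64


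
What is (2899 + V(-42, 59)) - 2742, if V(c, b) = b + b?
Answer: 275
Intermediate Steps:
V(c, b) = 2*b
(2899 + V(-42, 59)) - 2742 = (2899 + 2*59) - 2742 = (2899 + 118) - 2742 = 3017 - 2742 = 275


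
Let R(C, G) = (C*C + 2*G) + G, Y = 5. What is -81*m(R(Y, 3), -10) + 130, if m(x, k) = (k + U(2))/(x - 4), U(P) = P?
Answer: 758/5 ≈ 151.60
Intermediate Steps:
R(C, G) = C**2 + 3*G (R(C, G) = (C**2 + 2*G) + G = C**2 + 3*G)
m(x, k) = (2 + k)/(-4 + x) (m(x, k) = (k + 2)/(x - 4) = (2 + k)/(-4 + x))
-81*m(R(Y, 3), -10) + 130 = -81*(2 - 10)/(-4 + (5**2 + 3*3)) + 130 = -81*(-8)/(-4 + (25 + 9)) + 130 = -81*(-8)/(-4 + 34) + 130 = -81*(-8)/30 + 130 = -27*(-8)/10 + 130 = -81*(-4/15) + 130 = 108/5 + 130 = 758/5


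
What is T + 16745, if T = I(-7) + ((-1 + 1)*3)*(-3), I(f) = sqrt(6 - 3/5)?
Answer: 16745 + 3*sqrt(15)/5 ≈ 16747.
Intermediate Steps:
I(f) = 3*sqrt(15)/5 (I(f) = sqrt(6 - 3*1/5) = sqrt(6 - 3/5) = sqrt(27/5) = 3*sqrt(15)/5)
T = 3*sqrt(15)/5 (T = 3*sqrt(15)/5 + ((-1 + 1)*3)*(-3) = 3*sqrt(15)/5 + (0*3)*(-3) = 3*sqrt(15)/5 + 0*(-3) = 3*sqrt(15)/5 + 0 = 3*sqrt(15)/5 ≈ 2.3238)
T + 16745 = 3*sqrt(15)/5 + 16745 = 16745 + 3*sqrt(15)/5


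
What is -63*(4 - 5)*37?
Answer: 2331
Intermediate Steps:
-63*(4 - 5)*37 = -(-63)*37 = -63*(-1)*37 = 63*37 = 2331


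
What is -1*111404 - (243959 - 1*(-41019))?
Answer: -396382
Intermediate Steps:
-1*111404 - (243959 - 1*(-41019)) = -111404 - (243959 + 41019) = -111404 - 1*284978 = -111404 - 284978 = -396382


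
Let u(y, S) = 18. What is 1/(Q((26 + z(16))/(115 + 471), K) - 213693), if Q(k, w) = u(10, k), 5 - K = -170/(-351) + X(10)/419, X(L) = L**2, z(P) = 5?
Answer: -1/213675 ≈ -4.6800e-6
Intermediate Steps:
K = 629015/147069 (K = 5 - (-170/(-351) + 10**2/419) = 5 - (-170*(-1/351) + 100*(1/419)) = 5 - (170/351 + 100/419) = 5 - 1*106330/147069 = 5 - 106330/147069 = 629015/147069 ≈ 4.2770)
Q(k, w) = 18
1/(Q((26 + z(16))/(115 + 471), K) - 213693) = 1/(18 - 213693) = 1/(-213675) = -1/213675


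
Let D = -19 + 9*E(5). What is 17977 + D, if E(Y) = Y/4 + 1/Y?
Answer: 359421/20 ≈ 17971.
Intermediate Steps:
E(Y) = 1/Y + Y/4 (E(Y) = Y*(¼) + 1/Y = Y/4 + 1/Y = 1/Y + Y/4)
D = -119/20 (D = -19 + 9*(1/5 + (¼)*5) = -19 + 9*(⅕ + 5/4) = -19 + 9*(29/20) = -19 + 261/20 = -119/20 ≈ -5.9500)
17977 + D = 17977 - 119/20 = 359421/20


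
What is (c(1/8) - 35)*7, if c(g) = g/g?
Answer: -238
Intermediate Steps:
c(g) = 1
(c(1/8) - 35)*7 = (1 - 35)*7 = -34*7 = -238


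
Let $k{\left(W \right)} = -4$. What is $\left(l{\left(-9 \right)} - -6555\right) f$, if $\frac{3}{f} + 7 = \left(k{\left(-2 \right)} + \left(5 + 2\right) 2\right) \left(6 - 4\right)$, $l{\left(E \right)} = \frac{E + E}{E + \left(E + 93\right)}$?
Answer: $\frac{491607}{325} \approx 1512.6$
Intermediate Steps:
$l{\left(E \right)} = \frac{2 E}{93 + 2 E}$ ($l{\left(E \right)} = \frac{2 E}{E + \left(93 + E\right)} = \frac{2 E}{93 + 2 E}$)
$f = \frac{3}{13}$ ($f = \frac{3}{-7 + \left(-4 + \left(5 + 2\right) 2\right) \left(6 - 4\right)} = \frac{3}{-7 + \left(-4 + 7 \cdot 2\right) 2} = \frac{3}{-7 + \left(-4 + 14\right) 2} = \frac{3}{-7 + 10 \cdot 2} = \frac{3}{-7 + 20} = \frac{3}{13} \approx 0.23077$)
$\left(l{\left(-9 \right)} - -6555\right) f = \left(2 \left(-9\right) \frac{1}{93 + 2 \left(-9\right)} - -6555\right) \frac{3}{13} = \left(2 \left(-9\right) \frac{1}{93 - 18} + 6555\right) \frac{3}{13} = \left(2 \left(-9\right) \frac{1}{75} + 6555\right) \frac{3}{13} = \left(- \frac{6}{25} + 6555\right) \frac{3}{13} = \frac{163869}{25} \cdot \frac{3}{13} = \frac{491607}{325}$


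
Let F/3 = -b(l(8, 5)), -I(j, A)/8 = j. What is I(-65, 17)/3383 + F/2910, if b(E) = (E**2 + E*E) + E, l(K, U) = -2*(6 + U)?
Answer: -1347959/1640755 ≈ -0.82155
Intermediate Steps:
l(K, U) = -12 - 2*U
I(j, A) = -8*j
b(E) = E + 2*E**2 (b(E) = (E**2 + E**2) + E = 2*E**2 + E = E + 2*E**2)
F = -2838 (F = 3*(-(-12 - 2*5)*(1 + 2*(-12 - 2*5))) = 3*(-(-12 - 10)*(1 + 2*(-12 - 10))) = 3*(-(-22)*(1 + 2*(-22))) = 3*(-(-22)*(1 - 44)) = 3*(-(-22)*(-43)) = 3*(-1*946) = 3*(-946) = -2838)
I(-65, 17)/3383 + F/2910 = -8*(-65)/3383 - 2838/2910 = 520*(1/3383) - 2838*1/2910 = 520/3383 - 473/485 = -1347959/1640755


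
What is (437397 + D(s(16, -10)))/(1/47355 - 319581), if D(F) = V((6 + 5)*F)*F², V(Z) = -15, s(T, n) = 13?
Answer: -10296445005/7566879127 ≈ -1.3607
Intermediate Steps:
D(F) = -15*F²
(437397 + D(s(16, -10)))/(1/47355 - 319581) = (437397 - 15*13²)/(1/47355 - 319581) = (437397 - 15*169)/(1/47355 - 319581) = (437397 - 2535)/(-15133758254/47355) = 434862*(-47355/15133758254) = -10296445005/7566879127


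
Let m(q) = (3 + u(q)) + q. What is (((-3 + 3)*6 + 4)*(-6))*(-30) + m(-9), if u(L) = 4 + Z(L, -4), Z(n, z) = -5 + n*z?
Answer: 749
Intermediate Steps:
u(L) = -1 - 4*L (u(L) = 4 + (-5 + L*(-4)) = 4 + (-5 - 4*L) = -1 - 4*L)
m(q) = 2 - 3*q (m(q) = (3 + (-1 - 4*q)) + q = (2 - 4*q) + q = 2 - 3*q)
(((-3 + 3)*6 + 4)*(-6))*(-30) + m(-9) = (((-3 + 3)*6 + 4)*(-6))*(-30) + (2 - 3*(-9)) = ((0*6 + 4)*(-6))*(-30) + (2 + 27) = ((0 + 4)*(-6))*(-30) + 29 = (4*(-6))*(-30) + 29 = -24*(-30) + 29 = 720 + 29 = 749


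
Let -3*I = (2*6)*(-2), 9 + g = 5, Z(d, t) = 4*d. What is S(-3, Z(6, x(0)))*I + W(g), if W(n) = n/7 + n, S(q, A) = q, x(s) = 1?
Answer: -200/7 ≈ -28.571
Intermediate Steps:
g = -4 (g = -9 + 5 = -4)
W(n) = 8*n/7 (W(n) = n/7 + n = 8*n/7)
I = 8 (I = -2*6*(-2)/3 = -4*(-2) = -⅓*(-24) = 8)
S(-3, Z(6, x(0)))*I + W(g) = -3*8 + (8/7)*(-4) = -24 - 32/7 = -200/7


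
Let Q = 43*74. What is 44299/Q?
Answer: 44299/3182 ≈ 13.922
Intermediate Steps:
Q = 3182
44299/Q = 44299/3182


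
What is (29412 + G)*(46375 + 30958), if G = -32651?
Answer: -250481587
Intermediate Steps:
(29412 + G)*(46375 + 30958) = (29412 - 32651)*(46375 + 30958) = -3239*77333 = -250481587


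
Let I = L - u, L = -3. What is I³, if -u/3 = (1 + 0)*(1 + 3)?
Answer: 729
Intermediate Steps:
u = -12 (u = -3*(1 + 0)*(1 + 3) = -3*4 = -12)
I = 9 (I = -3 - 1*(-12) = -3 + 12 = 9)
I³ = 9³ = 729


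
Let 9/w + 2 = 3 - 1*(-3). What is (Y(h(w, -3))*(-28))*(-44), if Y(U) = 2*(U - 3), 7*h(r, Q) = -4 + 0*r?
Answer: -8800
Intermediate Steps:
w = 9/4 (w = 9/(-2 + (3 - 1*(-3))) = 9/(-2 + (3 + 3)) = 9/(-2 + 6) = 9/4 ≈ 2.2500)
h(r, Q) = -4/7 (h(r, Q) = (-4 + 0*r)/7 = (-4 + 0)/7 = (⅐)*(-4) = -4/7)
Y(U) = -6 + 2*U (Y(U) = 2*(-3 + U) = -6 + 2*U)
(Y(h(w, -3))*(-28))*(-44) = ((-6 + 2*(-4/7))*(-28))*(-44) = ((-6 - 8/7)*(-28))*(-44) = -50/7*(-28)*(-44) = 200*(-44) = -8800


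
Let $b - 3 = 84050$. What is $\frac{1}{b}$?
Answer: $\frac{1}{84053} \approx 1.1897 \cdot 10^{-5}$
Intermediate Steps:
$b = 84053$ ($b = 3 + 84050 = 84053$)
$\frac{1}{b} = \frac{1}{84053}$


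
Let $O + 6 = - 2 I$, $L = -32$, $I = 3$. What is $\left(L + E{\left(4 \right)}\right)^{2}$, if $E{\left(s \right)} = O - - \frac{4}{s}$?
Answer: $1849$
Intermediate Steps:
$O = -12$ ($O = -6 - 6 = -12$)
$E{\left(s \right)} = -12 + \frac{4}{s}$ ($E{\left(s \right)} = -12 - - \frac{4}{s} = -12 + \frac{4}{s}$)
$\left(L + E{\left(4 \right)}\right)^{2} = \left(-32 - \left(12 - \frac{4}{4}\right)\right)^{2} = \left(-32 + \left(-12 + 4 \cdot \frac{1}{4}\right)\right)^{2} = \left(-32 + \left(-12 + 1\right)\right)^{2} = \left(-32 - 11\right)^{2} = \left(-43\right)^{2} = 1849$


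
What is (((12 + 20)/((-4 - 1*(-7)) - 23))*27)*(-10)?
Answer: 432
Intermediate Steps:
(((12 + 20)/((-4 - 1*(-7)) - 23))*27)*(-10) = ((32/((-4 + 7) - 23))*27)*(-10) = ((32/(3 - 23))*27)*(-10) = ((32/(-20))*27)*(-10) = ((32*(-1/20))*27)*(-10) = -8/5*27*(-10) = -216/5*(-10) = 432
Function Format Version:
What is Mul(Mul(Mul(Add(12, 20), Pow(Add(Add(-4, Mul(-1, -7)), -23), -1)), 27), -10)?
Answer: 432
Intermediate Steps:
Mul(Mul(Mul(Add(12, 20), Pow(Add(Add(-4, Mul(-1, -7)), -23), -1)), 27), -10) = Mul(Mul(Mul(32, Pow(Add(Add(-4, 7), -23), -1)), 27), -10) = Mul(Mul(Mul(32, Pow(Add(3, -23), -1)), 27), -10) = Mul(Mul(Mul(32, Pow(-20, -1)), 27), -10) = Mul(Mul(Mul(32, Rational(-1, 20)), 27), -10) = Mul(Mul(Rational(-8, 5), 27), -10) = Mul(Rational(-216, 5), -10) = 432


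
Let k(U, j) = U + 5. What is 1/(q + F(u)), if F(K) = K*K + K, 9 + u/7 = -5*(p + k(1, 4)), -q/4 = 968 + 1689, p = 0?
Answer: 1/63628 ≈ 1.5716e-5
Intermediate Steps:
q = -10628 (q = -4*(968 + 1689) = -4*2657 = -10628)
k(U, j) = 5 + U
u = -273 (u = -63 + 7*(-5*(0 + (5 + 1))) = -63 + 7*(-5*(0 + 6)) = -63 + 7*(-5*6) = -63 + 7*(-30) = -63 - 210 = -273)
F(K) = K + K² (F(K) = K² + K = K + K²)
1/(q + F(u)) = 1/(-10628 - 273*(1 - 273)) = 1/(-10628 - 273*(-272)) = 1/(-10628 + 74256) = 1/63628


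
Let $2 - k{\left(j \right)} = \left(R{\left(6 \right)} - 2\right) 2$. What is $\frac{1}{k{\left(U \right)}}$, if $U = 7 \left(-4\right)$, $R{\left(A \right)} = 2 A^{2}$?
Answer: $- \frac{1}{138} \approx -0.0072464$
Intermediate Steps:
$U = -28$
$k{\left(j \right)} = -138$ ($k{\left(j \right)} = 2 - \left(2 \cdot 6^{2} - 2\right) 2 = 2 - \left(2 \cdot 36 - 2\right) 2 = 2 - \left(72 - 2\right) 2 = 2 - 70 \cdot 2 = 2 - 140 = -138$)
$\frac{1}{k{\left(U \right)}} = \frac{1}{-138} = - \frac{1}{138}$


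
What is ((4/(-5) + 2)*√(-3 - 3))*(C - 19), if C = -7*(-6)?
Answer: 138*I*√6/5 ≈ 67.606*I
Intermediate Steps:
C = 42
((4/(-5) + 2)*√(-3 - 3))*(C - 19) = ((4/(-5) + 2)*√(-3 - 3))*(42 - 19) = ((4*(-⅕) + 2)*√(-6))*23 = ((-⅘ + 2)*(I*√6))*23 = (6*(I*√6)/5)*23 = (6*I*√6/5)*23 = 138*I*√6/5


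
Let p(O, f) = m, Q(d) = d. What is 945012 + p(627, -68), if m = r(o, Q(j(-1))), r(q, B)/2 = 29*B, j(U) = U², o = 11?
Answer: 945070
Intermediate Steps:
r(q, B) = 58*B (r(q, B) = 2*(29*B) = 58*B)
m = 58 (m = 58*(-1)² = 58*1 = 58)
p(O, f) = 58
945012 + p(627, -68) = 945012 + 58 = 945070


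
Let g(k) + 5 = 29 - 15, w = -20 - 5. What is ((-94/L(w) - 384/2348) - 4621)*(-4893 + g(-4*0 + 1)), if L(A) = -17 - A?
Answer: 13282136901/587 ≈ 2.2627e+7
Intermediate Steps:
w = -25
g(k) = 9 (g(k) = -5 + (29 - 15) = -5 + 14 = 9)
((-94/L(w) - 384/2348) - 4621)*(-4893 + g(-4*0 + 1)) = ((-94/(-17 - 1*(-25)) - 384/2348) - 4621)*(-4893 + 9) = ((-94/(-17 + 25) - 384*1/2348) - 4621)*(-4884) = ((-94/8 - 96/587) - 4621)*(-4884) = ((-94*1/8 - 96/587) - 4621)*(-4884) = ((-47/4 - 96/587) - 4621)*(-4884) = (-27973/2348 - 4621)*(-4884) = -10878081/2348*(-4884) = 13282136901/587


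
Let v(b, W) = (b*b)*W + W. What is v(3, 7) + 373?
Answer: 443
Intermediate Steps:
v(b, W) = W + W*b² (v(b, W) = b²*W + W = W*b² + W = W + W*b²)
v(3, 7) + 373 = 7*(1 + 3²) + 373 = 7*(1 + 9) + 373 = 7*10 + 373 = 70 + 373 = 443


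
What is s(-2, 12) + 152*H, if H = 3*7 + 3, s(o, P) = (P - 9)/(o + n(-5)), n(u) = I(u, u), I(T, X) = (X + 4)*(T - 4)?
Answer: 25539/7 ≈ 3648.4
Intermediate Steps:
I(T, X) = (-4 + T)*(4 + X) (I(T, X) = (4 + X)*(-4 + T) = (-4 + T)*(4 + X))
n(u) = -16 + u**2 (n(u) = -16 - 4*u + 4*u + u*u = -16 - 4*u + 4*u + u**2 = -16 + u**2)
s(o, P) = (-9 + P)/(9 + o) (s(o, P) = (P - 9)/(o + (-16 + (-5)**2)) = (-9 + P)/(o + (-16 + 25)) = (-9 + P)/(o + 9) = (-9 + P)/(9 + o))
H = 24 (H = 21 + 3 = 24)
s(-2, 12) + 152*H = (-9 + 12)/(9 - 2) + 152*24 = 3/7 + 3648 = 25539/7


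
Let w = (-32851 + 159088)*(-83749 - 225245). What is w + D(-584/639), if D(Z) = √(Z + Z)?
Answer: -39006475578 + 4*I*√5183/213 ≈ -3.9007e+10 + 1.352*I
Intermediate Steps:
w = -39006475578 (w = 126237*(-308994) = -39006475578)
D(Z) = √2*√Z (D(Z) = √(2*Z) = √2*√Z)
w + D(-584/639) = -39006475578 + √2*√(-584/639) = -39006475578 + √2*(2*I*√10366/213) = -39006475578 + 4*I*√5183/213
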